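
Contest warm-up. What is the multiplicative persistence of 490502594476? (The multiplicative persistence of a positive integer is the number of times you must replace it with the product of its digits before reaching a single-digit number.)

1

490502594476 → 0 (1 step)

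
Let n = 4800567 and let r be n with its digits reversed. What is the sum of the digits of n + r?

Reversal of 4800567 is 7650084; 4800567 + 7650084 = 12450651.
Digit sum of 12450651: 1+2+4+5+0+6+5+1 = 24.

24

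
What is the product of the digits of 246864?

9216

2×4×6×8×6×4 = 9216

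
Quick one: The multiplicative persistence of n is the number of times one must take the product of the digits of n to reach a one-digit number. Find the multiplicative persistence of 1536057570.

1536057570 → 0 (1 step)

1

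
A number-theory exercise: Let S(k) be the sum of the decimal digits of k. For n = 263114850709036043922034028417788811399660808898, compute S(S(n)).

4

First digit sum: 211.
2+1+1 = 4.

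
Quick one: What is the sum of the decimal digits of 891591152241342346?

70

8+9+1+5+9+1+1+5+2+2+4+1+3+4+2+3+4+6 = 70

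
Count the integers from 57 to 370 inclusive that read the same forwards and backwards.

The integers in [57, 370] that read the same forwards and backwards: 66, 77, 88, 99, 101, 111, …, 353, 363.
31 qualify.

31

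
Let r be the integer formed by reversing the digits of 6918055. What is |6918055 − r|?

Reverse of 6918055 is 5508196.
|6918055 − 5508196| = 1409859

1409859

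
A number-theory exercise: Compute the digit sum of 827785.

8+2+7+7+8+5 = 37

37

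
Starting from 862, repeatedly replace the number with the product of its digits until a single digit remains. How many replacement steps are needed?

862 → 96 → 54 → 20 → 0 (4 steps)

4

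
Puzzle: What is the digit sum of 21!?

63

21! = 51090942171709440000
Sum of its 20 digits: 63.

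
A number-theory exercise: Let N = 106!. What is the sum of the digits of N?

106! = 114628056373470835453434738414834942870388487424139673389282723476762012382449946252660360871841673476016298287096435143747350528228224302506311680000000000000000000000000
Sum of its 171 digits: 639.

639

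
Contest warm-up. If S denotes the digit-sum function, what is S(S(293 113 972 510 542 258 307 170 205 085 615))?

11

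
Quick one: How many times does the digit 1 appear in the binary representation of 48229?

48229 in base 2 is 1011110001100101.
The digit 1 appears 9 times.

9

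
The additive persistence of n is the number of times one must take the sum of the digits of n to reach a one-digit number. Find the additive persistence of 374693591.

374693591 → 47 → 11 → 2 (3 steps)

3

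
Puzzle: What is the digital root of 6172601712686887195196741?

6+1+7+2+6+0+1+7+1+2+6+8+6+8+8+7+1+9+5+1+9+6+7+4+1 = 119
1+1+9 = 11
1+1 = 2

2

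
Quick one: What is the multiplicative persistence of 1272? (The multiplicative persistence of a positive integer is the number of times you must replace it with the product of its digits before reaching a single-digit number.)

3

1272 → 28 → 16 → 6 (3 steps)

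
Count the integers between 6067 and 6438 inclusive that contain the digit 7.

74

The integers in [6067, 6438] that contain the digit 7: 6067, 6070, 6071, 6072, 6073, 6074, …, 6427, 6437.
74 qualify.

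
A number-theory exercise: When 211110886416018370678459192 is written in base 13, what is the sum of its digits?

136

211110886416018370678459192 in base 13 is 50962744A034C4ACA813B056.
Digit sum: 5+0+9+6+2+7+4+4+10+0+3+4+12+4+10+12+10+8+1+3+11+0+5+6 = 136.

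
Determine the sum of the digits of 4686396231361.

4+6+8+6+3+9+6+2+3+1+3+6+1 = 58

58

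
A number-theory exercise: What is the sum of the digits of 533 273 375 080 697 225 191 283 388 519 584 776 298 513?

200

5+3+3+2+7+3+3+7+5+0+8+0+6+9+7+2+2+5+1+9+1+2+8+3+3+8+8+5+1+9+5+8+4+7+7+6+2+9+8+5+1+3 = 200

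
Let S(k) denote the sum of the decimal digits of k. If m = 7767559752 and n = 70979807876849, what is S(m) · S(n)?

5340

S(7767559752) = 7+7+6+7+5+5+9+7+5+2 = 60.
S(70979807876849) = 7+0+9+7+9+8+0+7+8+7+6+8+4+9 = 89.
60 · 89 = 5340.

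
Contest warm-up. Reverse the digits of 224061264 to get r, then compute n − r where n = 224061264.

-238099158

Reverse of 224061264 is 462160422.
224061264 − 462160422 = -238099158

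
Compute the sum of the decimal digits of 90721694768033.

65

9+0+7+2+1+6+9+4+7+6+8+0+3+3 = 65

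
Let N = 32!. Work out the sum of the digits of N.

108

32! = 263130836933693530167218012160000000
Sum of its 36 digits: 108.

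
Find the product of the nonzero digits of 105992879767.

1×5×9×9×2×8×7×9×7×6×7 = 120022560

120022560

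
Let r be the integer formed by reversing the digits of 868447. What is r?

744868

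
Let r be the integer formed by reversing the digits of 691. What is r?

Reversing 691 gives 196.

196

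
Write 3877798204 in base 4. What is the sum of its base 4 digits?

22

3877798204 in base 4 is 3213020220010330.
Digit sum: 3+2+1+3+0+2+0+2+2+0+0+1+0+3+3+0 = 22.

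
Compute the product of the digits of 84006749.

0

8×4×0×0×6×7×4×9 = 0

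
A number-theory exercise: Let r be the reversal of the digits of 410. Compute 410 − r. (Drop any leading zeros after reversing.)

396

Reverse of 410 is 14.
410 − 14 = 396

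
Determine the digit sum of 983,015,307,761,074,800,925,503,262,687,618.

139

9+8+3+0+1+5+3+0+7+7+6+1+0+7+4+8+0+0+9+2+5+5+0+3+2+6+2+6+8+7+6+1+8 = 139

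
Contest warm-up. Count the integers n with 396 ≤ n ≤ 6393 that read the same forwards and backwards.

114

The integers in [396, 6393] that read the same forwards and backwards: 404, 414, 424, 434, 444, 454, …, 6226, 6336.
114 qualify.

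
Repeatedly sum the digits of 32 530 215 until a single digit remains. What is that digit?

3

3+2+5+3+0+2+1+5 = 21
2+1 = 3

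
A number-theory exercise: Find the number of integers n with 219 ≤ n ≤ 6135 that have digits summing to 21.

The integers in [219, 6135] that have digits summing to 21: 399, 489, 498, 579, 588, 597, …, 6087, 6096.
300 qualify.

300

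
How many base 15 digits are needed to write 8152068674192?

8152068674192 in base 15 is E20C24704B2, which has 11 digits.

11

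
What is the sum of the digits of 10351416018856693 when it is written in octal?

10351416018856693 in base 8 is 446150733256365365.
Digit sum: 4+4+6+1+5+0+7+3+3+2+5+6+3+6+5+3+6+5 = 74.

74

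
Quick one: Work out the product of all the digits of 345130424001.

3×4×5×1×3×0×4×2×4×0×0×1 = 0

0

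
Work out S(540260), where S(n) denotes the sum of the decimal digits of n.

5+4+0+2+6+0 = 17

17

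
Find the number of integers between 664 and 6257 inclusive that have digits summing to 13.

345

The integers in [664, 6257] that have digits summing to 13: 670, 706, 715, 724, 733, 742, …, 6241, 6250.
345 qualify.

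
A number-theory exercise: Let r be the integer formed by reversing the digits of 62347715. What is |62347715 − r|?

Reverse of 62347715 is 51774326.
|62347715 − 51774326| = 10573389

10573389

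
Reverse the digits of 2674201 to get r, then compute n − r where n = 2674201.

1649439

Reverse of 2674201 is 1024762.
2674201 − 1024762 = 1649439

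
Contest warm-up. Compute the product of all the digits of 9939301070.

0

9×9×3×9×3×0×1×0×7×0 = 0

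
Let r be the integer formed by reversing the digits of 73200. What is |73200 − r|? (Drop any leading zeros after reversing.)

Reverse of 73200 is 237.
|73200 − 237| = 72963

72963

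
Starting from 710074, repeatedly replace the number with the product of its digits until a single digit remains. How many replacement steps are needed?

710074 → 0 (1 step)

1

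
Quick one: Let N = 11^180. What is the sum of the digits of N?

11^180 = 28228209274011057547357925777999064016472128244312020833993265611495439105796064598160230458275395650608208538631803702278196146398071093960259461630122828839583347858435776967799479122801
Sum of its 188 digits: 847.

847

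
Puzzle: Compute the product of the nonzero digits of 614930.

6×1×4×9×3 = 648

648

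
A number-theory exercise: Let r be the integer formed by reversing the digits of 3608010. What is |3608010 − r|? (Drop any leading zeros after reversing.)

Reverse of 3608010 is 108063.
|3608010 − 108063| = 3499947

3499947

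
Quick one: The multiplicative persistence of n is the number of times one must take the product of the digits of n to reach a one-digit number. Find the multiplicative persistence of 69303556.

69303556 → 0 (1 step)

1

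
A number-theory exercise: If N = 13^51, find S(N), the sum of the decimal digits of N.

253

13^51 = 647307989872865201422284359961937038113215496061434545237
Sum of its 57 digits: 253.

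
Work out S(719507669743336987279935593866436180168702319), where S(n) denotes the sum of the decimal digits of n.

7+1+9+5+0+7+6+6+9+7+4+3+3+3+6+9+8+7+2+7+9+9+3+5+5+9+3+8+6+6+4+3+6+1+8+0+1+6+8+7+0+2+3+1+9 = 231

231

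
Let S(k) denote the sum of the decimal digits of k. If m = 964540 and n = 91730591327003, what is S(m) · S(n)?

S(964540) = 9+6+4+5+4+0 = 28.
S(91730591327003) = 9+1+7+3+0+5+9+1+3+2+7+0+0+3 = 50.
28 · 50 = 1400.

1400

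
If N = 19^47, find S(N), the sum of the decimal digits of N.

226

19^47 = 1263046223881900339210386091365390321169375020004522243688539
Sum of its 61 digits: 226.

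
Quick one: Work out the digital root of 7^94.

The digital root of n equals n mod 9 (or 9 when 9 | n), so we need 7^94 mod 9.
7^94 ≡ 7 (mod 9), so the digital root is 7.

7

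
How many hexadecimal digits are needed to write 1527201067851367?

13

1527201067851367 in base 16 is 56CFB35265E67, which has 13 digits.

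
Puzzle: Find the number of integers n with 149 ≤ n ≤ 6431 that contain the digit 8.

1681

The integers in [149, 6431] that contain the digit 8: 158, 168, 178, 180, 181, 182, …, 6418, 6428.
1681 qualify.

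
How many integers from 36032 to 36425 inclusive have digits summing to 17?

The integers in [36032, 36425] that have digits summing to 17: 36035, 36044, 36053, 36062, 36071, 36080, …, 36413, 36422.
30 qualify.

30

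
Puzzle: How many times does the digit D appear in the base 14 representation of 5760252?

5760252 in base 14 is A9D308.
The digit D appears 1 time.

1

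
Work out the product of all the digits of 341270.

3×4×1×2×7×0 = 0

0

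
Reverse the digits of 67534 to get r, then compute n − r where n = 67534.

Reverse of 67534 is 43576.
67534 − 43576 = 23958

23958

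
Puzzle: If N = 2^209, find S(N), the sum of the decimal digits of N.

284

2^209 = 822752278660603021077484591278675252491367932816789931674304512
Sum of its 63 digits: 284.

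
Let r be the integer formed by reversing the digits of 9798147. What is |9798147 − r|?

2379168

Reverse of 9798147 is 7418979.
|9798147 − 7418979| = 2379168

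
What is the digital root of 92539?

1

9+2+5+3+9 = 28
2+8 = 10
1+0 = 1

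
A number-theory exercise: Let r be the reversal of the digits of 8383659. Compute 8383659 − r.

Reverse of 8383659 is 9563838.
8383659 − 9563838 = -1180179

-1180179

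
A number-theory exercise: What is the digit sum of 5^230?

5^230 = 57956346104490959152058363461681867396368199668090484413328735295587208438994208734333001292550131836505295611500018109797649490388948834151960909366607666015625
Sum of its 161 digits: 736.

736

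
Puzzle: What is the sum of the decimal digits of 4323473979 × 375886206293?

4323473979 × 375886206293 = 1625134231972811549847
Sum of its 22 digits: 93.

93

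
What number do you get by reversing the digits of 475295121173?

371121592574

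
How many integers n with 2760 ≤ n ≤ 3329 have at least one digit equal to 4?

102

The integers in [2760, 3329] that have at least one digit equal to 4: 2764, 2774, 2784, 2794, 2804, 2814, …, 3314, 3324.
102 qualify.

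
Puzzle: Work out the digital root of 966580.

7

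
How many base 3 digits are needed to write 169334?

11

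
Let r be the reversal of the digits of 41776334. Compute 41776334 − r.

-1591380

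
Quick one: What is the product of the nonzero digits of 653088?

6×5×3×8×8 = 5760

5760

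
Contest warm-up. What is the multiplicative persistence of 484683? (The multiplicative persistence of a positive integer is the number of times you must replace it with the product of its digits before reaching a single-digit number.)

4

484683 → 18432 → 192 → 18 → 8 (4 steps)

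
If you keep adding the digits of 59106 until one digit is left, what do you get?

3

5+9+1+0+6 = 21
2+1 = 3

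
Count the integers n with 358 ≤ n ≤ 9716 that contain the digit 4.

The integers in [358, 9716] that contain the digit 4: 364, 374, 384, 394, 400, 401, …, 9704, 9714.
3312 qualify.

3312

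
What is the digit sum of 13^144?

757

13^144 = 25576595330541451188765832638549849298314373520153608786670906139957572402372141367568937940553448343243684988004734396737936160930207489715389784190815069636161
Sum of its 161 digits: 757.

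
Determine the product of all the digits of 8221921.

8×2×2×1×9×2×1 = 576

576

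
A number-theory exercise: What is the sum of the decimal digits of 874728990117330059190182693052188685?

165

8+7+4+7+2+8+9+9+0+1+1+7+3+3+0+0+5+9+1+9+0+1+8+2+6+9+3+0+5+2+1+8+8+6+8+5 = 165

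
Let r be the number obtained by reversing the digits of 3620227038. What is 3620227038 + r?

11927447301

Reverse of 3620227038 is 8307220263.
3620227038 + 8307220263 = 11927447301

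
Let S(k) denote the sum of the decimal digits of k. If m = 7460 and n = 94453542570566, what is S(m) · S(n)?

1105

S(7460) = 7+4+6+0 = 17.
S(94453542570566) = 9+4+4+5+3+5+4+2+5+7+0+5+6+6 = 65.
17 · 65 = 1105.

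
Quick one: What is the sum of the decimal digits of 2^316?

2^316 = 133499189745056880149688856635597007162669032647290798121690100488888732861290034376435130433536
Sum of its 96 digits: 439.

439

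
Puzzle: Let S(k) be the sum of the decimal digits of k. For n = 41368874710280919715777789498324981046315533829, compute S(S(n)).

8

First digit sum: 233.
2+3+3 = 8.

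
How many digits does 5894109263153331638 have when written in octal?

5894109263153331638 in base 8 is 507140522260145776666, which has 21 digits.

21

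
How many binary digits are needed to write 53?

53 in base 2 is 110101, which has 6 digits.

6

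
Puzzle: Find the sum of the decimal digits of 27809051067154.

55

2+7+8+0+9+0+5+1+0+6+7+1+5+4 = 55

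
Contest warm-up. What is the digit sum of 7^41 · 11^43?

7^41 · 11^43 = 26847577356134854520553862670873702439074607738703542005540867329562469219530117
Sum of its 80 digits: 350.

350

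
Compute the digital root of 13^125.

The digital root of n equals n mod 9 (or 9 when 9 | n), so we need 13^125 mod 9.
13^125 ≡ 7 (mod 9), so the digital root is 7.

7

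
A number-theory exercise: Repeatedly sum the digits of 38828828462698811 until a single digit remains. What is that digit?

3+8+8+2+8+8+2+8+4+6+2+6+9+8+8+1+1 = 92
9+2 = 11
1+1 = 2
(Equivalently, 38828828462698811 mod 9 = 2.)

2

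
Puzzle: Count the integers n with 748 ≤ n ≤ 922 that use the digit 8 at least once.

117

The integers in [748, 922] that use the digit 8 at least once: 748, 758, 768, 778, 780, 781, …, 908, 918.
117 qualify.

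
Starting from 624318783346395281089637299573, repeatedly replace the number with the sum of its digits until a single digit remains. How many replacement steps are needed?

624318783346395281089637299573 → 151 → 7 (2 steps)

2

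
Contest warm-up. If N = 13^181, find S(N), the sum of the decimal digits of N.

13^181 = 4204813787002005665946042493195241318023045622777934424041106583174951654933274582089299909426107030258780017184494383349082382860732943391537421918758836088984232567650772649693545139488185671424259613
Sum of its 202 digits: 895.

895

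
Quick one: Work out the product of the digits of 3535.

225

3×5×3×5 = 225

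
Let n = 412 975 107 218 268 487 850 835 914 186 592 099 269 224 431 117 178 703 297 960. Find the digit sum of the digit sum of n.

First digit sum: 275.
2+7+5 = 14.

14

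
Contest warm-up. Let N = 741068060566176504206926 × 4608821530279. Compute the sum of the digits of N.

741068060566176504206926 × 4608821530279 = 3415450432939496251266979368590512354
Sum of its 37 digits: 169.

169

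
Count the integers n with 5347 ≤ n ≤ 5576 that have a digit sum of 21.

The integers in [5347, 5576] that have a digit sum of 21: 5349, 5358, 5367, 5376, 5385, 5394, …, 5565, 5574.
19 qualify.

19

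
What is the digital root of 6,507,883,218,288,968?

6+5+0+7+8+8+3+2+1+8+2+8+8+9+6+8 = 89
8+9 = 17
1+7 = 8

8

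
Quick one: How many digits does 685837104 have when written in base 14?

8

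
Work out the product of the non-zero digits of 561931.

5×6×1×9×3×1 = 810

810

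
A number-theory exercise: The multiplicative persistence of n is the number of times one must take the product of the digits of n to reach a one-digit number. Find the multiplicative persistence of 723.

2

723 → 42 → 8 (2 steps)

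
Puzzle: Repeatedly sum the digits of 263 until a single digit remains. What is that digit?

2

2+6+3 = 11
1+1 = 2
(Equivalently, 263 mod 9 = 2.)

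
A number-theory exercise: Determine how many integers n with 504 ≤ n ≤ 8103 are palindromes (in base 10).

121

The integers in [504, 8103] that are palindromes (in base 10): 505, 515, 525, 535, 545, 555, …, 7997, 8008.
121 qualify.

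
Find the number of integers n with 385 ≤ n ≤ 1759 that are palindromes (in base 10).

68

The integers in [385, 1759] that are palindromes (in base 10): 393, 404, 414, 424, 434, 444, …, 1551, 1661.
68 qualify.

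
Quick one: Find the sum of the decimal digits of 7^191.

7^191 = 259254105619712190164782533859161924727551332652127817469951077335791216072066674282038347028293258897353717308406812659251580170855199912814503899672210628770743
Sum of its 162 digits: 715.

715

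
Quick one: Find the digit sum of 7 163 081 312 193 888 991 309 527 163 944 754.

7+1+6+3+0+8+1+3+1+2+1+9+3+8+8+8+9+9+1+3+0+9+5+2+7+1+6+3+9+4+4+7+5+4 = 157

157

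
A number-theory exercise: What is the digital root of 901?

1

9+0+1 = 10
1+0 = 1
(Equivalently, 901 mod 9 = 1.)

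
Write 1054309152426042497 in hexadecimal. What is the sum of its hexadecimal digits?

1054309152426042497 in base 16 is EA1A89691CC2481.
Digit sum: 14+10+1+10+8+9+6+9+1+12+12+2+4+8+1 = 107.

107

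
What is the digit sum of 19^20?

136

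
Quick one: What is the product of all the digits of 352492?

3×5×2×4×9×2 = 2160

2160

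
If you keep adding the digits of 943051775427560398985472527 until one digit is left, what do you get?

8

9+4+3+0+5+1+7+7+5+4+2+7+5+6+0+3+9+8+9+8+5+4+7+2+5+2+7 = 134
1+3+4 = 8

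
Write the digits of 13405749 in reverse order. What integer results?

Reversing 13405749 gives 94750431.

94750431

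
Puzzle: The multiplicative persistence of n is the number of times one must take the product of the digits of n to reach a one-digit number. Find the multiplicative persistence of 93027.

1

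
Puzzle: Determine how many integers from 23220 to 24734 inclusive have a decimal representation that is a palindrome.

15

The integers in [23220, 24734] that have a decimal representation that is a palindrome: 23232, 23332, 23432, 23532, 23632, 23732, …, 24542, 24642.
15 qualify.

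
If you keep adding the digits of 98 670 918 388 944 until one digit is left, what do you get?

3

9+8+6+7+0+9+1+8+3+8+8+9+4+4 = 84
8+4 = 12
1+2 = 3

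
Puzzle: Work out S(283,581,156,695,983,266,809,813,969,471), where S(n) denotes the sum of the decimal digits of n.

2+8+3+5+8+1+1+5+6+6+9+5+9+8+3+2+6+6+8+0+9+8+1+3+9+6+9+4+7+1 = 158

158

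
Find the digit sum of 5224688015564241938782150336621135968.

159

5+2+2+4+6+8+8+0+1+5+5+6+4+2+4+1+9+3+8+7+8+2+1+5+0+3+3+6+6+2+1+1+3+5+9+6+8 = 159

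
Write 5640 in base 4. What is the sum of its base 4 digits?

6

5640 in base 4 is 1120020.
Digit sum: 1+1+2+0+0+2+0 = 6.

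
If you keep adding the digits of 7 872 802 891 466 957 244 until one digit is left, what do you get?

7+8+7+2+8+0+2+8+9+1+4+6+6+9+5+7+2+4+4 = 99
9+9 = 18
1+8 = 9

9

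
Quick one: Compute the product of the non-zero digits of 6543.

360

6×5×4×3 = 360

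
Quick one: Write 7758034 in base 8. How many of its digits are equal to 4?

7758034 in base 8 is 35460322.
The digit 4 appears 1 time.

1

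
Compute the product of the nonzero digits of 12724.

1×2×7×2×4 = 112

112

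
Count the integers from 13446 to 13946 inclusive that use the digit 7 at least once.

The integers in [13446, 13946] that use the digit 7 at least once: 13447, 13457, 13467, 13470, 13471, 13472, …, 13927, 13937.
176 qualify.

176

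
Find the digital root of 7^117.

The digital root of n equals n mod 9 (or 9 when 9 | n), so we need 7^117 mod 9.
7^117 ≡ 1 (mod 9), so the digital root is 1.

1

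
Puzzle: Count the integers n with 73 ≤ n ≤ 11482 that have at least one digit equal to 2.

The integers in [73, 11482] that have at least one digit equal to 2: 82, 92, 102, 112, 120, 121, …, 11472, 11482.
3868 qualify.

3868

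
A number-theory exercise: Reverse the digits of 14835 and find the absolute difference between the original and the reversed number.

39006

Reverse of 14835 is 53841.
|14835 − 53841| = 39006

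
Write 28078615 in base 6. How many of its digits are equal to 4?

28078615 in base 6 is 2441453331.
The digit 4 appears 3 times.

3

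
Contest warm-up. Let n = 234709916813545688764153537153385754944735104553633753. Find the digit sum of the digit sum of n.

First digit sum: 248.
2+4+8 = 14.

14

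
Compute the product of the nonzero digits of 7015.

35

7×1×5 = 35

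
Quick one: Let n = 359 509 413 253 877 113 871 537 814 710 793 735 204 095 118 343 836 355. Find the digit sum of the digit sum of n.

7

First digit sum: 232.
2+3+2 = 7.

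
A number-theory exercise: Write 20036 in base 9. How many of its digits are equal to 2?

1

20036 in base 9 is 30432.
The digit 2 appears 1 time.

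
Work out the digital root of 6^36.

9

The digital root of n equals n mod 9 (or 9 when 9 | n), so we need 6^36 mod 9.
6^36 ≡ 0 (mod 9), so the digital root is 9.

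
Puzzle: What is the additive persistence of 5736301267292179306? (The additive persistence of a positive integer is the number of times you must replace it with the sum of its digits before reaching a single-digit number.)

3

5736301267292179306 → 79 → 16 → 7 (3 steps)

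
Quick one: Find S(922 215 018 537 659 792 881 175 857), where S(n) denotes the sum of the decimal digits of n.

133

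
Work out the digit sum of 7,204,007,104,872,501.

7+2+0+4+0+0+7+1+0+4+8+7+2+5+0+1 = 48

48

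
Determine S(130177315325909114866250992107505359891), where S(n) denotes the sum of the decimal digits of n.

1+3+0+1+7+7+3+1+5+3+2+5+9+0+9+1+1+4+8+6+6+2+5+0+9+9+2+1+0+7+5+0+5+3+5+9+8+9+1 = 162

162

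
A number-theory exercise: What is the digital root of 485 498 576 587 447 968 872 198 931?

9

4+8+5+4+9+8+5+7+6+5+8+7+4+4+7+9+6+8+8+7+2+1+9+8+9+3+1 = 162
1+6+2 = 9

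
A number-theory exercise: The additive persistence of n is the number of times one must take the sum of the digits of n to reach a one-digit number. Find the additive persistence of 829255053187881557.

3

829255053187881557 → 89 → 17 → 8 (3 steps)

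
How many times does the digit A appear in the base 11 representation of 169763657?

1

169763657 in base 11 is 87910A48.
The digit A appears 1 time.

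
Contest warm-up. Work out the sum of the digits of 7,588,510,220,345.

7+5+8+8+5+1+0+2+2+0+3+4+5 = 50

50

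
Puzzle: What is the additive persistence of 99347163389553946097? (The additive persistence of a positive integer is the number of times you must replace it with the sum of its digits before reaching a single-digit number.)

2

99347163389553946097 → 110 → 2 (2 steps)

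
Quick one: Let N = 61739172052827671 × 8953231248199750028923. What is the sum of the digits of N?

61739172052827671 × 8953231248199750028923 = 552765084461357412159497808566184728333
Sum of its 39 digits: 182.

182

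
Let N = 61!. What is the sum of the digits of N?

61! = 507580213877224798800856812176625227226004528988036003099405939480985600000000000000
Sum of its 84 digits: 315.

315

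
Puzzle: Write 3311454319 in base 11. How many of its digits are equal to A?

1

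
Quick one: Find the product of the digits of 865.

240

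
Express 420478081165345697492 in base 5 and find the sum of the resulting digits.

60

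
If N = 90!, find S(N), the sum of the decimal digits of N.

90! = 1485715964481761497309522733620825737885569961284688766942216863704985393094065876545992131370884059645617234469978112000000000000000000000
Sum of its 139 digits: 585.

585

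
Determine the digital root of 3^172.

9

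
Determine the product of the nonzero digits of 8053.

120

8×5×3 = 120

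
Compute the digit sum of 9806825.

38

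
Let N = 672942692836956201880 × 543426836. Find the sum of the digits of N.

672942692836956201880 × 543426836 = 365695118377706972658225651680
Sum of its 30 digits: 146.

146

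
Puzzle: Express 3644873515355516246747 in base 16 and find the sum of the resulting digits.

167

3644873515355516246747 in base 16 is C596C7FED92AD51ADB.
Digit sum: 12+5+9+6+12+7+15+14+13+9+2+10+13+5+1+10+13+11 = 167.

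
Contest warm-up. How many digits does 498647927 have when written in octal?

10

498647927 in base 8 is 3556141567, which has 10 digits.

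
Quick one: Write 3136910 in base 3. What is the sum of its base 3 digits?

14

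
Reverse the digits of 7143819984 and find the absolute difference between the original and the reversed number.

2244636567

Reverse of 7143819984 is 4899183417.
|7143819984 − 4899183417| = 2244636567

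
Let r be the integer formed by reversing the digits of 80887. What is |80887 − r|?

Reverse of 80887 is 78808.
|80887 − 78808| = 2079

2079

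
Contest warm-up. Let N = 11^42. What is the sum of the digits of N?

11^42 = 54763699237492901685126120802225273763666521
Sum of its 44 digits: 190.

190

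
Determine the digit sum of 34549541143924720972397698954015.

151

3+4+5+4+9+5+4+1+1+4+3+9+2+4+7+2+0+9+7+2+3+9+7+6+9+8+9+5+4+0+1+5 = 151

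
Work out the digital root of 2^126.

1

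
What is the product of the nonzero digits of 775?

7×7×5 = 245

245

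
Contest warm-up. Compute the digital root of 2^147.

The digital root of n equals n mod 9 (or 9 when 9 | n), so we need 2^147 mod 9.
2^147 ≡ 8 (mod 9), so the digital root is 8.

8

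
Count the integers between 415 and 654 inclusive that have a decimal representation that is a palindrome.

The integers in [415, 654] that have a decimal representation that is a palindrome: 424, 434, 444, 454, 464, 474, …, 636, 646.
23 qualify.

23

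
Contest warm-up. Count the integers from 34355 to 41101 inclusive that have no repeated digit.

The integers in [34355, 41101] that have no repeated digit: 34501, 34502, 34506, 34507, 34508, 34509, …, 41097, 41098.
2268 qualify.

2268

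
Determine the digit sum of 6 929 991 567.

63

6+9+2+9+9+9+1+5+6+7 = 63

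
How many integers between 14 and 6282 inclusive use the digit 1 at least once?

2487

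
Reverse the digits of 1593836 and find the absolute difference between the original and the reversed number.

Reverse of 1593836 is 6383951.
|1593836 − 6383951| = 4790115

4790115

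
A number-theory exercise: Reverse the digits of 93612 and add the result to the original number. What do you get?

115251

Reverse of 93612 is 21639.
93612 + 21639 = 115251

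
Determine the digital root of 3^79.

The digital root of n equals n mod 9 (or 9 when 9 | n), so we need 3^79 mod 9.
3^79 ≡ 0 (mod 9), so the digital root is 9.

9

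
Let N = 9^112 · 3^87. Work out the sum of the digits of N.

621

9^112 · 3^87 = 24249914840791755041735431772654798908511144288941650858613301231812832743002428921361925119861828900104408567198612850702285340071244709377043379147
Sum of its 149 digits: 621.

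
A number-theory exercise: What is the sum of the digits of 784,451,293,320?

48

7+8+4+4+5+1+2+9+3+3+2+0 = 48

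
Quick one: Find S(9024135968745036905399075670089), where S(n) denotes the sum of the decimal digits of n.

9+0+2+4+1+3+5+9+6+8+7+4+5+0+3+6+9+0+5+3+9+9+0+7+5+6+7+0+0+8+9 = 149

149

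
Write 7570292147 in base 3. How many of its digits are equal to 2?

8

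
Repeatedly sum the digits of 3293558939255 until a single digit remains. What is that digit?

5

3+2+9+3+5+5+8+9+3+9+2+5+5 = 68
6+8 = 14
1+4 = 5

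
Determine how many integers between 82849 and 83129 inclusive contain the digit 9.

The integers in [82849, 83129] that contain the digit 9: 82849, 82859, 82869, 82879, 82889, 82890, …, 83119, 83129.
137 qualify.

137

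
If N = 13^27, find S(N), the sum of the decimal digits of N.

118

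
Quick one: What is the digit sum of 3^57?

3^57 = 1570042899082081611640534563
Sum of its 28 digits: 108.

108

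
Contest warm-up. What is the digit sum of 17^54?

17^54 = 2781261054089634417978685260068829533776361098661640987380359813729
Sum of its 67 digits: 325.

325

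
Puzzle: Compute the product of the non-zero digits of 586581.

9600

5×8×6×5×8×1 = 9600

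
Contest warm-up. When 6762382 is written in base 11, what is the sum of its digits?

42

6762382 in base 11 is 38A9750.
Digit sum: 3+8+10+9+7+5+0 = 42.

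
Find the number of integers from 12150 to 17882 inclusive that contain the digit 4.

The integers in [12150, 17882] that contain the digit 4: 12154, 12164, 12174, 12184, 12194, 12204, …, 17864, 17874.
2301 qualify.

2301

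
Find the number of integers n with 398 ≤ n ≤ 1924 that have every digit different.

The integers in [398, 1924] that have every digit different: 398, 401, 402, 403, 405, 406, …, 1923, 1924.
891 qualify.

891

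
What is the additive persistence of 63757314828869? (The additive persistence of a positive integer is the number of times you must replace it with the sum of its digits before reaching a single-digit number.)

63757314828869 → 77 → 14 → 5 (3 steps)

3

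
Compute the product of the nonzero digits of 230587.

1680

2×3×5×8×7 = 1680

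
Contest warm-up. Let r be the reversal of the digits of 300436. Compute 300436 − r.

-333567

Reverse of 300436 is 634003.
300436 − 634003 = -333567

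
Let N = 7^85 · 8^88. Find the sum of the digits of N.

7^85 · 8^88 = 20195390563059860928373541316525878061716759913364206777945473451734591422017644599493617768455520978980786413411135170356049343682203503537872921690112
Sum of its 152 digits: 673.

673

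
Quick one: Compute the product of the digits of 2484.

2×4×8×4 = 256

256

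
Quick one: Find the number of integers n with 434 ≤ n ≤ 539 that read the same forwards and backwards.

The integers in [434, 539] that read the same forwards and backwards: 434, 444, 454, 464, 474, 484, …, 525, 535.
11 qualify.

11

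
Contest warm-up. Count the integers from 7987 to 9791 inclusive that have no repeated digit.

952

The integers in [7987, 9791] that have no repeated digit: 8012, 8013, 8014, 8015, 8016, 8017, …, 9785, 9786.
952 qualify.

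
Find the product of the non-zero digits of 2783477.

65856

2×7×8×3×4×7×7 = 65856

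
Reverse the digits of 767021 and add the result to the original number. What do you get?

Reverse of 767021 is 120767.
767021 + 120767 = 887788

887788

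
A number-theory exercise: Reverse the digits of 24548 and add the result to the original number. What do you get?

109090

Reverse of 24548 is 84542.
24548 + 84542 = 109090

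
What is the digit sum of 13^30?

13^30 = 2619995643649944960380551432833049
Sum of its 34 digits: 163.

163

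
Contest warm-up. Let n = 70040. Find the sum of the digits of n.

11

7+0+0+4+0 = 11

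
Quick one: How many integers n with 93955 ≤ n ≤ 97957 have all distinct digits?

1344

The integers in [93955, 97957] that have all distinct digits: 94012, 94013, 94015, 94016, 94017, 94018, …, 97864, 97865.
1344 qualify.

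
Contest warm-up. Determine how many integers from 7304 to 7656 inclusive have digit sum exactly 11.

2

The integers in [7304, 7656] that have digit sum exactly 11: 7310, 7400.
2 qualify.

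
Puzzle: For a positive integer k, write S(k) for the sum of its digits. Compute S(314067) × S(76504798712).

S(314067) = 3+1+4+0+6+7 = 21.
S(76504798712) = 7+6+5+0+4+7+9+8+7+1+2 = 56.
21 · 56 = 1176.

1176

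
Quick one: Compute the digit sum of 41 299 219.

4+1+2+9+9+2+1+9 = 37

37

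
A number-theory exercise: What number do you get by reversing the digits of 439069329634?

436923960934

Reversing 439069329634 gives 436923960934.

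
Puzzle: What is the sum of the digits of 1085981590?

1+0+8+5+9+8+1+5+9+0 = 46

46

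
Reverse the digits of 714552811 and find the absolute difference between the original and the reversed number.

596297394

Reverse of 714552811 is 118255417.
|714552811 − 118255417| = 596297394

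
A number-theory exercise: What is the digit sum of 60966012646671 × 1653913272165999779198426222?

60966012646671 × 1653913272165999779198426222 = 100832497467369358155467846645592147406962
Sum of its 42 digits: 201.

201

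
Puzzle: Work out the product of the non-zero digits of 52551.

250

5×2×5×5×1 = 250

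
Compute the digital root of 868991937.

6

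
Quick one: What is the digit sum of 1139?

1+1+3+9 = 14

14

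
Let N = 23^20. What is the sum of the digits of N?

115

23^20 = 1716155831334586342923895201
Sum of its 28 digits: 115.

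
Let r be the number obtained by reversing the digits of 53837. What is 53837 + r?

127672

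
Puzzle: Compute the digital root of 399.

3

3+9+9 = 21
2+1 = 3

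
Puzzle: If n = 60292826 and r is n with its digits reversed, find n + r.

123122032

Reverse of 60292826 is 62829206.
60292826 + 62829206 = 123122032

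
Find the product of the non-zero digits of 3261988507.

725760

3×2×6×1×9×8×8×5×7 = 725760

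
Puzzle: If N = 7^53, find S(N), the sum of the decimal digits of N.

7^53 = 616873509628062366290756156815389726793178407
Sum of its 45 digits: 220.

220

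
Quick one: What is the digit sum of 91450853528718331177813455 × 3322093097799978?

198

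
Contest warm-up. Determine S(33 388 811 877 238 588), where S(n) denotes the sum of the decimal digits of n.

91

3+3+3+8+8+8+1+1+8+7+7+2+3+8+5+8+8 = 91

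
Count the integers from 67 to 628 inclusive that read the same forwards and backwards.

56

The integers in [67, 628] that read the same forwards and backwards: 77, 88, 99, 101, 111, 121, …, 616, 626.
56 qualify.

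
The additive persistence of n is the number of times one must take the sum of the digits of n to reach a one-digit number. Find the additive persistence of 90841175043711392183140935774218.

3

90841175043711392183140935774218 → 128 → 11 → 2 (3 steps)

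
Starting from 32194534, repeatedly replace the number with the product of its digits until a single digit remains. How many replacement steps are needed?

32194534 → 12960 → 0 (2 steps)

2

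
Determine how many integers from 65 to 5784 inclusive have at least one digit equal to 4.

2300

The integers in [65, 5784] that have at least one digit equal to 4: 74, 84, 94, 104, 114, 124, …, 5774, 5784.
2300 qualify.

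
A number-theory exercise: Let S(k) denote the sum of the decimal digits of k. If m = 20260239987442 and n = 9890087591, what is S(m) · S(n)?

S(20260239987442) = 2+0+2+6+0+2+3+9+9+8+7+4+4+2 = 58.
S(9890087591) = 9+8+9+0+0+8+7+5+9+1 = 56.
58 · 56 = 3248.

3248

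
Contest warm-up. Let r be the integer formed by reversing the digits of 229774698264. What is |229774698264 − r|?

Reverse of 229774698264 is 462896477922.
|229774698264 − 462896477922| = 233121779658

233121779658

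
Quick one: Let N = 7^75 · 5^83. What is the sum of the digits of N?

578

7^75 · 5^83 = 24938099934720271621859847280324941900908100591352310374376877607166316811596116879978790592531368019990622997283935546875
Sum of its 122 digits: 578.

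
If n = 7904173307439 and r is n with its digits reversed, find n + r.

17251207021536

Reverse of 7904173307439 is 9347033714097.
7904173307439 + 9347033714097 = 17251207021536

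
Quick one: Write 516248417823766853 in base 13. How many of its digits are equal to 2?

1

516248417823766853 in base 13 is A116536BB2684384.
The digit 2 appears 1 time.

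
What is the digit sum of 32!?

32! = 263130836933693530167218012160000000
Sum of its 36 digits: 108.

108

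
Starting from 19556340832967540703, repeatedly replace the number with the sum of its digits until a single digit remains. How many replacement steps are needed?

19556340832967540703 → 87 → 15 → 6 (3 steps)

3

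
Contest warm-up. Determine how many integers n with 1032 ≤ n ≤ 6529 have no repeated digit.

2814

The integers in [1032, 6529] that have no repeated digit: 1032, 1034, 1035, 1036, 1037, 1038, …, 6528, 6529.
2814 qualify.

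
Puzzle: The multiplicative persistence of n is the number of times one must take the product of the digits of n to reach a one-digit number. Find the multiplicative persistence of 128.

128 → 16 → 6 (2 steps)

2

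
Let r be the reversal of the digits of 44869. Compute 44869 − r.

Reverse of 44869 is 96844.
44869 − 96844 = -51975

-51975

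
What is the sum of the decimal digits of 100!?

100! = 93326215443944152681699238856266700490715968264381621468592963895217599993229915608941463976156518286253697920827223758251185210916864000000000000000000000000
Sum of its 158 digits: 648.

648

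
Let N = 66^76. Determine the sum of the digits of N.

621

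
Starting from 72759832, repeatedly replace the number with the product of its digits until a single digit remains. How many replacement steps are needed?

72759832 → 211680 → 0 (2 steps)

2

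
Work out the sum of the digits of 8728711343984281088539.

8+7+2+8+7+1+1+3+4+3+9+8+4+2+8+1+0+8+8+5+3+9 = 109

109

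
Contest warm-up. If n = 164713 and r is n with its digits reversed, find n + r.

482174

Reverse of 164713 is 317461.
164713 + 317461 = 482174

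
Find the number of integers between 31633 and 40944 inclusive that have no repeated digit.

2820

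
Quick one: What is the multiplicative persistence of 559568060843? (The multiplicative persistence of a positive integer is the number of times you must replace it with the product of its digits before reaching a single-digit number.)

559568060843 → 0 (1 step)

1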